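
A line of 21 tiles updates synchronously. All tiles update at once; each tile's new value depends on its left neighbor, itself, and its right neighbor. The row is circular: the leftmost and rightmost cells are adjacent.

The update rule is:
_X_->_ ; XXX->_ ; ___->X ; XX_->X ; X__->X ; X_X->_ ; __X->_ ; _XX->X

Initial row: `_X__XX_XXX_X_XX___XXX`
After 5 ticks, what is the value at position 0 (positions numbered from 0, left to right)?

tick 1: __X_XX_X_X___XXXX_X_X
tick 2: X___XX____XX_X__X____
tick 3: _XX_XXXXX_XX__X__XXX_
tick 4: _XX_X___X_XXX__X_X_XX
tick 5: _XX__XX___X_XX_____XX
position 0 holds _

_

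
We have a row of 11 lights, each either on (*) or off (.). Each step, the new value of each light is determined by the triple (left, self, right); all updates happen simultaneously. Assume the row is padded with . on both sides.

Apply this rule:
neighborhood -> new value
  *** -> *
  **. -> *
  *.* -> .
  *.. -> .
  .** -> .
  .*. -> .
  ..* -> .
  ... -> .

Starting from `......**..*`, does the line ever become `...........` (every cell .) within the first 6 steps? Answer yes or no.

.......*...
...........
all cells are . at step 2

yes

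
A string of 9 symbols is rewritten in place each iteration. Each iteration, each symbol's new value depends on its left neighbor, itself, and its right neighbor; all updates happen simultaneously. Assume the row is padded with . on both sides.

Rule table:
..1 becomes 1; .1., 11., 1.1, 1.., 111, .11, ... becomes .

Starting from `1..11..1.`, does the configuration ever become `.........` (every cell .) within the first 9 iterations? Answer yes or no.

yes

iteration 1: ..1...1..
iteration 2: .1...1...
iteration 3: 1...1....
iteration 4: ...1.....
iteration 5: ..1......
iteration 6: .1.......
iteration 7: 1........
iteration 8: .........
all cells are . at iteration 8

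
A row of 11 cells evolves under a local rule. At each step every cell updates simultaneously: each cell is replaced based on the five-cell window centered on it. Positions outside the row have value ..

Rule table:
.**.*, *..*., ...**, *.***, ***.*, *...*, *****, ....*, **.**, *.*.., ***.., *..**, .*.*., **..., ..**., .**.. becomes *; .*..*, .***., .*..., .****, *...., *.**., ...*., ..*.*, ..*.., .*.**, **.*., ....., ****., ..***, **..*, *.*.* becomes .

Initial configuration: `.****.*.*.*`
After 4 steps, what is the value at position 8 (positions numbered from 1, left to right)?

step 1: *...*..*.**
step 2: ..*...*...*
step 3: *...*...*..
step 4: ..*...*....
position 8 holds .

.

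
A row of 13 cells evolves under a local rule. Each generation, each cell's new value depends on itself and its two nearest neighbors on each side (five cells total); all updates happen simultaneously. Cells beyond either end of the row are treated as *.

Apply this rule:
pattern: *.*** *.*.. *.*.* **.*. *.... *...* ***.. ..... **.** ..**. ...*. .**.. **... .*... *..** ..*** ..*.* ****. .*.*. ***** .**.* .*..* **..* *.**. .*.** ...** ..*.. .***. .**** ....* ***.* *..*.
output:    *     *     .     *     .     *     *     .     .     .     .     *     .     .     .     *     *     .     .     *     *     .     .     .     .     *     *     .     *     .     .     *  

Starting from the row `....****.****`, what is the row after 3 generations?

.*..*..******

...***...****
.***.*.******
.*..*..******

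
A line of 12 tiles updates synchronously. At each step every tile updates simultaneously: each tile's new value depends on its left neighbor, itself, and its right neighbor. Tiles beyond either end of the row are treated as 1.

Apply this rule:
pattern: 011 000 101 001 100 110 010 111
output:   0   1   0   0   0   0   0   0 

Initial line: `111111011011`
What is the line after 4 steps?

011111111110

000000000000
011111111110
000000000000  (repeats step 1; period 2)
step 4: 011111111110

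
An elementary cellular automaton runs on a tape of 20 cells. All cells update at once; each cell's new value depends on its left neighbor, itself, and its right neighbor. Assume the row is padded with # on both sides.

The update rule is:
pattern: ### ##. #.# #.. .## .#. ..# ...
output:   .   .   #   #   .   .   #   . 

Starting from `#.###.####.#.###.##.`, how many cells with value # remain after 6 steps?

10

.#...#....#.#...#..#
#.#.#.#..#.#.#.#.##.
.#.#.#.##.#.#.#.#..#
#.#.#.#..#.#.#.#.##.  (repeats step 2; period 2)
step 6: #.#.#.#..#.#.#.#.##.
count of #: 10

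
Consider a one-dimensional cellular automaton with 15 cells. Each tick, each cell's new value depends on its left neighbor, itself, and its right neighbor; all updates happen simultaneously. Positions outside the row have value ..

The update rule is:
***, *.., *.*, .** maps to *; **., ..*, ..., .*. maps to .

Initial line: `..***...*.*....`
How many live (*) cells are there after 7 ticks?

..**.*...*.*...
..*.*.*...*.*..
...*.*.*...*.*.
....*.*.*...*.*
.....*.*.*...*.
......*.*.*...*
.......*.*.*...
count of *: 3

3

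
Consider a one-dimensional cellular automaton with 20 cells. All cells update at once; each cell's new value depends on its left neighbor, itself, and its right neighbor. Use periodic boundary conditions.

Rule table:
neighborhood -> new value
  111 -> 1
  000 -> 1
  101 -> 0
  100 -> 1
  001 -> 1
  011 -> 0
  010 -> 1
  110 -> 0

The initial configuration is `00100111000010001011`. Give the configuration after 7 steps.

01111111111101100011

11111010111111111000
01110010011111110111
00101111101111100010
11100111000111011111
11011010111010001111
10000010010011110111
01111111111101100011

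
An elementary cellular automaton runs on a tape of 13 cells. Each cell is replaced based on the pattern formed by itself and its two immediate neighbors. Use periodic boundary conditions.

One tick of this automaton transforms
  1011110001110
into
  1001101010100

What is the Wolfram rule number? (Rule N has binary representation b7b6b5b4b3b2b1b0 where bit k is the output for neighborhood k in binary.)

150

position 3: 111 → 1  (bit 7 = 1)
position 5: 110 → 0  (bit 6 = 0)
position 1: 101 → 0  (bit 5 = 0)
position 6: 100 → 1  (bit 4 = 1)
position 2: 011 → 0  (bit 3 = 0)
position 0: 010 → 1  (bit 2 = 1)
position 8: 001 → 1  (bit 1 = 1)
position 7: 000 → 0  (bit 0 = 0)
bits b7..b0 = 10010110 = 150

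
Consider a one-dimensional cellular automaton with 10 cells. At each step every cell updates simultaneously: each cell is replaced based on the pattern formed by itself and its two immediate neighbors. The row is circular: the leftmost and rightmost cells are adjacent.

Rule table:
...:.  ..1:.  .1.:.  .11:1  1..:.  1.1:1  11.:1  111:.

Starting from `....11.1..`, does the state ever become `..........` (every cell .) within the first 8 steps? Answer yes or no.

....111...
....1.1...
.....1....
..........
all cells are . at step 4

yes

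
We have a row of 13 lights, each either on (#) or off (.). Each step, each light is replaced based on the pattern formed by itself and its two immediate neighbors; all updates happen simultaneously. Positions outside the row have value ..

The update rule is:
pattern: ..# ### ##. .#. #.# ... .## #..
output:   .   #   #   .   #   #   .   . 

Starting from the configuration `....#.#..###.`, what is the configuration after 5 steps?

....#..##..##

###..#....##.
.##....##..#.
..#.##..#....
#..#.#....###
....#..##..##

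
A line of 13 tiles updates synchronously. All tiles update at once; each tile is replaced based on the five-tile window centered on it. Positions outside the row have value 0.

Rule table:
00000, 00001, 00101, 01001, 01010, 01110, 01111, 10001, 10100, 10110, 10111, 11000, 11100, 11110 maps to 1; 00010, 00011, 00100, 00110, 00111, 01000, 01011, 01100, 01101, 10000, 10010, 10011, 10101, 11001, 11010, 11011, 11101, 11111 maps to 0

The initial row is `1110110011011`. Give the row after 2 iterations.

0010000111000

0100100000010
0010000111000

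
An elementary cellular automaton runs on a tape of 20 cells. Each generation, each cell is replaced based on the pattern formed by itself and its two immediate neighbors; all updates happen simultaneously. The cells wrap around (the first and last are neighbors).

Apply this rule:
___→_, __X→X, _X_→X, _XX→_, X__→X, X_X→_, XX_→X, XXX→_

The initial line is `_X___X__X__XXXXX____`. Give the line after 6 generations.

_XX__X_X__XXXXX_X_XX

generation 1: XXX_XXXXXXX____XX___
generation 2: __X_______XX__X_XX_X
generation 3: XXXX_____X_XXXX__X_X
generation 4: ___XX___XX____XXXX__
generation 5: __X_XX_X_XX__X___XX_
generation 6: _XX__X_X__XXXXX_X_XX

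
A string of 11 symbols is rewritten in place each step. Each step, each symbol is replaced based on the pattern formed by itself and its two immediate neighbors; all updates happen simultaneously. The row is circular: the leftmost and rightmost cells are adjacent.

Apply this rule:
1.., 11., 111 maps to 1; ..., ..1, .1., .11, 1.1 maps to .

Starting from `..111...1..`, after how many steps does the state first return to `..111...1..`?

...111...1.
....111...1
1....111...
.1....111..
..1....111.
...1....111
1...1....11
11...1....1
111...1....
.111...1...
..111...1..

11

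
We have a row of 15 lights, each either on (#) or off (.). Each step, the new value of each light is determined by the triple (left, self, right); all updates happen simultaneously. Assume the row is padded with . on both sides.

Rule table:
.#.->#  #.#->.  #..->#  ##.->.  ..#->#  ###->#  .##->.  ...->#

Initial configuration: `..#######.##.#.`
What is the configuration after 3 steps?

####.#...###.##

##.#####.....##
....###.#####..
####.#...###.##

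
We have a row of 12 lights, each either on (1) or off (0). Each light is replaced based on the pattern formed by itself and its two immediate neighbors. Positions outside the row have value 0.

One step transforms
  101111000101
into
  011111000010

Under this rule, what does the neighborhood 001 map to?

At position 8 the neighborhood is 001; the next row has 0 there.

0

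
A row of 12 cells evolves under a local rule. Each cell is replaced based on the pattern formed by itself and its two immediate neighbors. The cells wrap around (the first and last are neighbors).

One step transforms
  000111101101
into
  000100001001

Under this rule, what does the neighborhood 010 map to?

1

At position 11 the neighborhood is 010; the next row has 1 there.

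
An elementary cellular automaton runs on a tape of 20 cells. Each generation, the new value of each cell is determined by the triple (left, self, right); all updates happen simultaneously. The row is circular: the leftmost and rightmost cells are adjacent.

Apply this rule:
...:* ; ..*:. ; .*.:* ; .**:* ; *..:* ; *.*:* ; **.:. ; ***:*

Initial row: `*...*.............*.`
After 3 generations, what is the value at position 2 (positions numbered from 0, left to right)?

*

generation 1: ***.*************.**
generation 2: **.*************.***
generation 3: *.*************.****
position 2 holds *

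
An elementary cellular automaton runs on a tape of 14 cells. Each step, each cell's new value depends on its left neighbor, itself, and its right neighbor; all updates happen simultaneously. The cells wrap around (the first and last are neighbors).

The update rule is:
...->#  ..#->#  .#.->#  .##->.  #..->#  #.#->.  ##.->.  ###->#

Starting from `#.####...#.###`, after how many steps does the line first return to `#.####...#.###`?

...##.####..##
###....##.##..
.#.####.....##
.#..##.#####..
####....###.##
###.####.#...#
##...##..####.
..###..##.##..
##.#.##.....##
#..#...#####.#
.######.###...
#.####...#.###

12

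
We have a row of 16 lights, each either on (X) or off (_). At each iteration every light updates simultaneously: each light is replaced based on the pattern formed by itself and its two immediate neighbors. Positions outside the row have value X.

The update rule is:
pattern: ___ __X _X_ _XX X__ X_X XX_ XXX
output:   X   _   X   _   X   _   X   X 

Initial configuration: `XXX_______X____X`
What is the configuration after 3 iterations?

XXXXXXXXXX__XXX_

XXXXXXXXX_XXXX__
XXXXXXXXX__XXXX_
XXXXXXXXXX__XXX_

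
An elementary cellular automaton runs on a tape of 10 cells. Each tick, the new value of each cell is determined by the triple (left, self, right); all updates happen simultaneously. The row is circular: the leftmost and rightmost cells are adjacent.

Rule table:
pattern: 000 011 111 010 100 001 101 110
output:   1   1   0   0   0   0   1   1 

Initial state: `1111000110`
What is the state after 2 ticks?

tick 1: 1001010111
tick 2: 1000101100

1000101100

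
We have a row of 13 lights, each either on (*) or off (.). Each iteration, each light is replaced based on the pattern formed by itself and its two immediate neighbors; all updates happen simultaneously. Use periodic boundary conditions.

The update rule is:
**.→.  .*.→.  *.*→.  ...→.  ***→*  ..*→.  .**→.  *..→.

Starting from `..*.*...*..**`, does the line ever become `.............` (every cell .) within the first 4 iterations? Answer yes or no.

iteration 1: .............
all cells are . at iteration 1

yes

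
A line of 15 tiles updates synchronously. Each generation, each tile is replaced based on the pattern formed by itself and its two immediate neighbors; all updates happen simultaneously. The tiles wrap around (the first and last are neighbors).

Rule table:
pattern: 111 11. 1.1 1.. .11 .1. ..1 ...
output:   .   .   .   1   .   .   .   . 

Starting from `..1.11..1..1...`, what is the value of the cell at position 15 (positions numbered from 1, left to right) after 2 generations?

generation 1: ......1..1..1..
generation 2: .......1..1..1.
position 15 holds .

.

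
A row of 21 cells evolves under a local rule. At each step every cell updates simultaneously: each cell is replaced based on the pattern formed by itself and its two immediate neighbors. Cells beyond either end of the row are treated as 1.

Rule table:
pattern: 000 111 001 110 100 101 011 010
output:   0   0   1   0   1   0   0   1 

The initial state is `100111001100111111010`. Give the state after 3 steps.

011000110011000000010
000101001100100000110
101101110011110001000

101101110011110001000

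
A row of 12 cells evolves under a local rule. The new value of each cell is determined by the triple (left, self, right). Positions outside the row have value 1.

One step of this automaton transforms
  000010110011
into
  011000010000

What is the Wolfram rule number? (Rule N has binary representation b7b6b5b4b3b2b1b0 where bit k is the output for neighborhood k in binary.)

position 11: 111 → 0  (bit 7 = 0)
position 7: 110 → 1  (bit 6 = 1)
position 5: 101 → 0  (bit 5 = 0)
position 0: 100 → 0  (bit 4 = 0)
position 6: 011 → 0  (bit 3 = 0)
position 4: 010 → 0  (bit 2 = 0)
position 3: 001 → 0  (bit 1 = 0)
position 1: 000 → 1  (bit 0 = 1)
bits b7..b0 = 01000001 = 65

65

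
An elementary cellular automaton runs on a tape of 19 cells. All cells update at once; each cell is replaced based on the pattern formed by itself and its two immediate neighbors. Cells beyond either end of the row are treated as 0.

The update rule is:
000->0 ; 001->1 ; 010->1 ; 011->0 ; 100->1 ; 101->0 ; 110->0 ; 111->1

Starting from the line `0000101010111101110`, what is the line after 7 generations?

1101010011111011011

generation 1: 0001101010011000101
generation 2: 0010001011100101101
generation 3: 0111011001011100001
generation 4: 1010000111001010011
generation 5: 1011001010111011100
generation 6: 1000111010010001010
generation 7: 1101010011111011011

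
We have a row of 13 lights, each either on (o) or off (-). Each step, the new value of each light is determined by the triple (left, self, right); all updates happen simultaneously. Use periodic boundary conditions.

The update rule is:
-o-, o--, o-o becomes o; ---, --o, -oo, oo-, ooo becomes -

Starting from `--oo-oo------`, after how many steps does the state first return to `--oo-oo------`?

26

----o--o-----
----oo-oo----
------o--o---
------oo-oo--
--------o--o-
--------oo-oo
o---------o--
oo--------oo-
--o---------o
o-oo--------o
-o--o--------
-oo-oo-------
---o--o------
---oo-oo-----
-----o--o----
-----oo-oo---
-------o--o--
-------oo-oo-
---------o--o
o--------oo-o
-o---------o-
-oo--------oo
o--o---------
oo-oo--------
--o--o-------
--oo-oo------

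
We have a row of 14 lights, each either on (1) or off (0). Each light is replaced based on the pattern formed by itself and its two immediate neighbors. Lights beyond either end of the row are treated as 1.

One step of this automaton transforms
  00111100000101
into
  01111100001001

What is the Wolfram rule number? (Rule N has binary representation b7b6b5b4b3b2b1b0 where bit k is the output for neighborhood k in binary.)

202

position 3: 111 → 1  (bit 7 = 1)
position 5: 110 → 1  (bit 6 = 1)
position 12: 101 → 0  (bit 5 = 0)
position 0: 100 → 0  (bit 4 = 0)
position 2: 011 → 1  (bit 3 = 1)
position 11: 010 → 0  (bit 2 = 0)
position 1: 001 → 1  (bit 1 = 1)
position 7: 000 → 0  (bit 0 = 0)
bits b7..b0 = 11001010 = 202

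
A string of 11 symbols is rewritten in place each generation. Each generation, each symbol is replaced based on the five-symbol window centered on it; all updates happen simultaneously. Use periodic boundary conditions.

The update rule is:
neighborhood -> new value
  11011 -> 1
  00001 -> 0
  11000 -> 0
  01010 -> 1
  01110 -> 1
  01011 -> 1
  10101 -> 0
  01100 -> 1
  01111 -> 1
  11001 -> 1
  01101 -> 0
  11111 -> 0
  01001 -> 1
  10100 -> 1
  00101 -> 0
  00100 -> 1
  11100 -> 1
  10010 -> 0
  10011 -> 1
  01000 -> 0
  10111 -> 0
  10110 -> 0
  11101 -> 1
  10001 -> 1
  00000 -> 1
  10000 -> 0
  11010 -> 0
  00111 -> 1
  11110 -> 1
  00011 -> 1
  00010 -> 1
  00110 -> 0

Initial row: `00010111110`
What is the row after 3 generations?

generation 1: 00101010110
generation 2: 11010101010
generation 3: 00001010101

00001010101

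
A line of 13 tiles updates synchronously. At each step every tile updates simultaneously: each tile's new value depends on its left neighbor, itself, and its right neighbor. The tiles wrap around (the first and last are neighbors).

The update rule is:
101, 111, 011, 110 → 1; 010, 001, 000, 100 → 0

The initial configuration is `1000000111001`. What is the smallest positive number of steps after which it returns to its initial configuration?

step 1: 1000000111001

1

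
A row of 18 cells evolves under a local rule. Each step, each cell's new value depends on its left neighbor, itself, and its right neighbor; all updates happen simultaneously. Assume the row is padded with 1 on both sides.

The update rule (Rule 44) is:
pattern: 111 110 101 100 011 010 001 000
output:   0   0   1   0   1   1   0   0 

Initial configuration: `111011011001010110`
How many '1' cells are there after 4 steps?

000110110001111101
000101100001000011
000111000001000010
000100000001000011
count of 1: 4

4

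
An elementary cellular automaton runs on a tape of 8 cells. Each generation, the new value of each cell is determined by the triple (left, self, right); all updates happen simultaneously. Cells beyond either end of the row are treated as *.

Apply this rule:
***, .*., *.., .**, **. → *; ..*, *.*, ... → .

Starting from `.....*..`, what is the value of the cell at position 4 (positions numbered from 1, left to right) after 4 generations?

*....**.
**...**.
***..**.
****.**.
position 4 holds *

*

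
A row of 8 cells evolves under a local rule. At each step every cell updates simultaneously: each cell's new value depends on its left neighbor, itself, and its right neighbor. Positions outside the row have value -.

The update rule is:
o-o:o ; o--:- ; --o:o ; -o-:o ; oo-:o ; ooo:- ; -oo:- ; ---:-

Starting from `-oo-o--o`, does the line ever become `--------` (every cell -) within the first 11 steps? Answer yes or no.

step 1: o-ooo-oo
step 2: oo--oo-o
step 3: -o-o-ooo
step 4: ooooo--o
step 5: ----o-oo
step 6: ---ooo-o
step 7: --o--ooo
step 8: -oo-o--o  (repeats step 0; period 8)
step 11: -o-o-ooo
step 11 is -o-o-ooo, still not uniform -

no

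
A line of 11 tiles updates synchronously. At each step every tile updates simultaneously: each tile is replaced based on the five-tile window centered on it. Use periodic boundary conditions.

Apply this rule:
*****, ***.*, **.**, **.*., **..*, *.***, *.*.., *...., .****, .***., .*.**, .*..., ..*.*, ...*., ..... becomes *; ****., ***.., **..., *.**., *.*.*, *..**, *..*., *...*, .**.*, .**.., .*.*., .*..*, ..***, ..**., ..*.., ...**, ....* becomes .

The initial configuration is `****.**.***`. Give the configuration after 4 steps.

.*..***...*

**.**..****
.**..*..***
*..*.....**
.*..***...*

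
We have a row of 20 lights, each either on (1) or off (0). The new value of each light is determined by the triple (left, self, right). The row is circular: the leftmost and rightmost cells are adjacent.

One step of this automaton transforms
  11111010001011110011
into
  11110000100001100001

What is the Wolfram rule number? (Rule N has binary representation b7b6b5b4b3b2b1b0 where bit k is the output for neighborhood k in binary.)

position 0: 111 → 1  (bit 7 = 1)
position 4: 110 → 0  (bit 6 = 0)
position 5: 101 → 0  (bit 5 = 0)
position 7: 100 → 0  (bit 4 = 0)
position 12: 011 → 0  (bit 3 = 0)
position 6: 010 → 0  (bit 2 = 0)
position 9: 001 → 0  (bit 1 = 0)
position 8: 000 → 1  (bit 0 = 1)
bits b7..b0 = 10000001 = 129

129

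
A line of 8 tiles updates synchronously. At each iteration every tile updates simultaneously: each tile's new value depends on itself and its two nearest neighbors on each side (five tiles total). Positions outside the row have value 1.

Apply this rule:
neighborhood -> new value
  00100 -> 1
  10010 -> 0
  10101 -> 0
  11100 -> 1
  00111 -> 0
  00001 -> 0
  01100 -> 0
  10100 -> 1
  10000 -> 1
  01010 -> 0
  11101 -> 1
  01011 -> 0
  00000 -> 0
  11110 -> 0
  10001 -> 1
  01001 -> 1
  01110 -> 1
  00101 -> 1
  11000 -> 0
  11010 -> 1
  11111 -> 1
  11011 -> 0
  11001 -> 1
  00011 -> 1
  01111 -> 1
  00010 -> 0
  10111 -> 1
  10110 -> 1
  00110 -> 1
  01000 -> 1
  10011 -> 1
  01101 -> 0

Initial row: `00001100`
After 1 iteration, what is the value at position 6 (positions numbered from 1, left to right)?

0

01011011
position 6 holds 0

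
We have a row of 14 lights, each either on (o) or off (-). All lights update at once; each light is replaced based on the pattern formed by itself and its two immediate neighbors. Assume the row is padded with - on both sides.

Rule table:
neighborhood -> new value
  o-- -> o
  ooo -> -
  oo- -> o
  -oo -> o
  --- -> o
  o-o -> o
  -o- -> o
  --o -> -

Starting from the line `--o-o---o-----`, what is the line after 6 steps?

ooo-ooo-oooooo

step 1: o-ooooo-oooooo
step 2: ooo---ooo----o
step 3: o-ooo-o-oooo-o
step 4: ooo-ooooo--ooo
step 5: o-ooo---oo-o-o
step 6: ooo-ooo-oooooo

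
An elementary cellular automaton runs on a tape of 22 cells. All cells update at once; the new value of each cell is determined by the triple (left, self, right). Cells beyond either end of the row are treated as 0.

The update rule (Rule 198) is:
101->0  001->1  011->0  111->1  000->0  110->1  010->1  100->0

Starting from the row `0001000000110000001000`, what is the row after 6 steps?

0101010101010010101000

0011000001010000011000
0101000011010000101000
1101000101010001101000
0101001101010010101000
1101010101010110101000
0101010101010010101000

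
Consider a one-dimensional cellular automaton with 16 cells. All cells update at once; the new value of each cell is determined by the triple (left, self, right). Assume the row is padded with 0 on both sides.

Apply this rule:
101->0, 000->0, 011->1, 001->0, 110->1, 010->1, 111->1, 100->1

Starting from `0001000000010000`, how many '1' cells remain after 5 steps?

0001100000011000
0001110000011100
0001111000011110
0001111100011111
0001111110011111
count of 1: 11

11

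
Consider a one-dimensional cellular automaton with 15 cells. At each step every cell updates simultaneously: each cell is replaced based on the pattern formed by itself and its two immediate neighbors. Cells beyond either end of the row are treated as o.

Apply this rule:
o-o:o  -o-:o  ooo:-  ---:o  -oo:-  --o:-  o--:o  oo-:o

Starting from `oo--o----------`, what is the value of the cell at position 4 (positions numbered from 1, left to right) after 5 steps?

-oo-oooooooooo-
o-oo---------oo
oo-ooooooooo---
-oo--------ooo-
o-oooooooo---oo
position 4 holds o

o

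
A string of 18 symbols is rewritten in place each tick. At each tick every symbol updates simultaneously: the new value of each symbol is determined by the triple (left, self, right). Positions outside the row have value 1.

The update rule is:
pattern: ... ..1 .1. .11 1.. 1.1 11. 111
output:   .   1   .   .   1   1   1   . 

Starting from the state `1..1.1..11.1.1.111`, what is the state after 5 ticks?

1.11.11.1.11.11.1.

111.1.11.11.1.1...
..11.1.11.11.1.1.1
11.11.1.11.11.1.1.
.11.11.1.11.11.1.1
1.11.11.1.11.11.1.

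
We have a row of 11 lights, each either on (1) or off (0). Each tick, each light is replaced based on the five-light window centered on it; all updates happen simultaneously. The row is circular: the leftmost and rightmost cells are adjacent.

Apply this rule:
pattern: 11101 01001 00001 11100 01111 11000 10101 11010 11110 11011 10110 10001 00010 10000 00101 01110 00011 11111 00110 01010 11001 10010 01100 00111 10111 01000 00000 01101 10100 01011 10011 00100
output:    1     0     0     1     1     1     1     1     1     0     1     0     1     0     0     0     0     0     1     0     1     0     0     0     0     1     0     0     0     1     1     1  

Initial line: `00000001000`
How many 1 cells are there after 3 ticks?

00000011100
00000000110
00000000101
count of 1: 2

2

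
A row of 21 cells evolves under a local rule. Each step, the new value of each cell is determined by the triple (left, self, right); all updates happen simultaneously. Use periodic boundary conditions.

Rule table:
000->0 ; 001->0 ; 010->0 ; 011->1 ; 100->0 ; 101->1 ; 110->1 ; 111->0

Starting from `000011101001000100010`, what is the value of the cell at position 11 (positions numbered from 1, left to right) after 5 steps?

0

000010110000000000000
000001110000000000000
000001010000000000000
000000100000000000000
000000000000000000000
position 11 holds 0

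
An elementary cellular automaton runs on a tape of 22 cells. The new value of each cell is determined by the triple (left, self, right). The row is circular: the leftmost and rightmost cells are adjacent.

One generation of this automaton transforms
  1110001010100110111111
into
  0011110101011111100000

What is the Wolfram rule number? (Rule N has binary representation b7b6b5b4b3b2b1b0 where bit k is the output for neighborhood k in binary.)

123

position 0: 111 → 0  (bit 7 = 0)
position 2: 110 → 1  (bit 6 = 1)
position 7: 101 → 1  (bit 5 = 1)
position 3: 100 → 1  (bit 4 = 1)
position 13: 011 → 1  (bit 3 = 1)
position 6: 010 → 0  (bit 2 = 0)
position 5: 001 → 1  (bit 1 = 1)
position 4: 000 → 1  (bit 0 = 1)
bits b7..b0 = 01111011 = 123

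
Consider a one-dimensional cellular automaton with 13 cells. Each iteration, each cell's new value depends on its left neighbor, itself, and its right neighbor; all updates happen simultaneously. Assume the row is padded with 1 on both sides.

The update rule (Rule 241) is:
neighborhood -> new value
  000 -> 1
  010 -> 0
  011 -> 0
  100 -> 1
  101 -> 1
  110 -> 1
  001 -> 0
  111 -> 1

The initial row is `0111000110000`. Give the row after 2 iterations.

1101111001111

1011110011110
1101111001111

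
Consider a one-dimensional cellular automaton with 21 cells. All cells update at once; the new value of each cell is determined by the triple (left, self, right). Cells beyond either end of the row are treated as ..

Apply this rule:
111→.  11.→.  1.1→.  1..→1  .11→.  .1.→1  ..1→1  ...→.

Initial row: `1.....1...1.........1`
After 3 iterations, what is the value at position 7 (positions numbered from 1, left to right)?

.

11...111.111.......11
..1.1.......1.....1..
.11.11.....111...111.
position 7 holds .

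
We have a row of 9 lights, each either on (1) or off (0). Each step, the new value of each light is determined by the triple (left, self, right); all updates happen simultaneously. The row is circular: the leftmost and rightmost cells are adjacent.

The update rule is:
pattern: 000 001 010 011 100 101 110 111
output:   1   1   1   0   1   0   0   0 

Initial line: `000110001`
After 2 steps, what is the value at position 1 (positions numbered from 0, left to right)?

0

111001111
000110000
position 1 holds 0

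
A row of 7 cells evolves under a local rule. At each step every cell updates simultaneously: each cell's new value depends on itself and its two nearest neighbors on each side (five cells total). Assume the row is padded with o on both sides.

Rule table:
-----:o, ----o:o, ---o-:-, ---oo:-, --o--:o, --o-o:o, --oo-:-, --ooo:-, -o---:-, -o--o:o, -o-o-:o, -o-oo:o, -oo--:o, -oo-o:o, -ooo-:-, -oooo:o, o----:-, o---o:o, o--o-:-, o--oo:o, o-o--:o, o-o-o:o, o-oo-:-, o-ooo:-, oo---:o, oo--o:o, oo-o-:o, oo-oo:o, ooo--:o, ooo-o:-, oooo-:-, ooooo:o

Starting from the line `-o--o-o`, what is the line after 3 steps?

ooo-oo-
o--o-oo
oo-oo-o

oo-oo-o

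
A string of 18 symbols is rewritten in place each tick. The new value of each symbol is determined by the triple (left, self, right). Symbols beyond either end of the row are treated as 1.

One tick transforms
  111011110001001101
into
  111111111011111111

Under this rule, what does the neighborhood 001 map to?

1

At position 10 the neighborhood is 001; the next row has 1 there.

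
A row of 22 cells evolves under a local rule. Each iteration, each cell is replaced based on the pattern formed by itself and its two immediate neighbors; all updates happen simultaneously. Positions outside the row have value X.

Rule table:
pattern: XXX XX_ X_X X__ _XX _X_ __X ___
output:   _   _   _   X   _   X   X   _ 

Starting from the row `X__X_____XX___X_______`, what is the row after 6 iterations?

_X______XXXX__XXX___X_

_XXXX___X__X_XXX_____X
_____X_XXXXX____X___X_
X___XX______X__XXX_XX_
_X_X__X____XXXX_______
_X_XXXXX__X____X_____X
_X______XXXX__XXX___X_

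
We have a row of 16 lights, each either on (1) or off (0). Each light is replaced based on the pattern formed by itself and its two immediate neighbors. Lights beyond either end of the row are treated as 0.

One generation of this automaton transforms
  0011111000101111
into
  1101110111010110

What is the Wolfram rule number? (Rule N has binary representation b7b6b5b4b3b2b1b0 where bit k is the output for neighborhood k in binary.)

position 3: 111 → 1  (bit 7 = 1)
position 6: 110 → 0  (bit 6 = 0)
position 11: 101 → 1  (bit 5 = 1)
position 7: 100 → 1  (bit 4 = 1)
position 2: 011 → 0  (bit 3 = 0)
position 10: 010 → 0  (bit 2 = 0)
position 1: 001 → 1  (bit 1 = 1)
position 0: 000 → 1  (bit 0 = 1)
bits b7..b0 = 10110011 = 179

179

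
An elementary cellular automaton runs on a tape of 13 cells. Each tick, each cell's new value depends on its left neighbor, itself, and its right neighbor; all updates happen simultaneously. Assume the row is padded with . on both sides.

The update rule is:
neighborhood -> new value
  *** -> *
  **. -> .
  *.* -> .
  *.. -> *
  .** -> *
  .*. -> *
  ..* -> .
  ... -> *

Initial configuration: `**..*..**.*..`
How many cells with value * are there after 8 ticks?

7

tick 1: *.*.**.*..***
tick 2: *.*.*..**.**.
tick 3: *.*.**.*..*.*
tick 4: *.*.*..**.*.*
tick 5: *.*.**.*..*.*  (repeats tick 3; period 2)
tick 8: *.*.*..**.*.*
count of *: 7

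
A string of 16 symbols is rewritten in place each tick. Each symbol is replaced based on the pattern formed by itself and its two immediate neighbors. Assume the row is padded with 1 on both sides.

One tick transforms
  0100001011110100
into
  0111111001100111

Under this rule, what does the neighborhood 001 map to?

1

At position 5 the neighborhood is 001; the next row has 1 there.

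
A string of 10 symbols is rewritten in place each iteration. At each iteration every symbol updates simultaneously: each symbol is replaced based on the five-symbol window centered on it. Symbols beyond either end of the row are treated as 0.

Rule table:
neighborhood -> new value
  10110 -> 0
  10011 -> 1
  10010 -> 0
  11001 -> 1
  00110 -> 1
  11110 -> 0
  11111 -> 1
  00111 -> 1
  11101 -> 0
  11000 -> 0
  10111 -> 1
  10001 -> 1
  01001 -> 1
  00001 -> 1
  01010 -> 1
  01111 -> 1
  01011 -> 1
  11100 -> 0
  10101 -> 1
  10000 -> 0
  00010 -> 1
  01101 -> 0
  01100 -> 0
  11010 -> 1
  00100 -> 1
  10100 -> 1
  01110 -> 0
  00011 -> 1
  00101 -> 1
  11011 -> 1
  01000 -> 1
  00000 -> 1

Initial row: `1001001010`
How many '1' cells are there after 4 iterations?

iteration 1: 1101101111
iteration 2: 1010011100
iteration 3: 1111110000
iteration 4: 1111000011
count of 1: 6

6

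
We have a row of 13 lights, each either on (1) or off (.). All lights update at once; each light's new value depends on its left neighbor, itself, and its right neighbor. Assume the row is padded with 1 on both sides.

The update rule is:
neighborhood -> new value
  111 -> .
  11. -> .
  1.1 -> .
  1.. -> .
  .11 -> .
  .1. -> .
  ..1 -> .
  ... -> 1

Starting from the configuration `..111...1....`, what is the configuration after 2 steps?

.1111...1....

......1...11.
.1111...1....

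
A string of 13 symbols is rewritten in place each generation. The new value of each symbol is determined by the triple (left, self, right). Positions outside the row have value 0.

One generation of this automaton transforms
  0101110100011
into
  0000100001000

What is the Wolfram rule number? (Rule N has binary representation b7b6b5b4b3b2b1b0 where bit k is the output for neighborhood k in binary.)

129

position 4: 111 → 1  (bit 7 = 1)
position 5: 110 → 0  (bit 6 = 0)
position 2: 101 → 0  (bit 5 = 0)
position 8: 100 → 0  (bit 4 = 0)
position 3: 011 → 0  (bit 3 = 0)
position 1: 010 → 0  (bit 2 = 0)
position 0: 001 → 0  (bit 1 = 0)
position 9: 000 → 1  (bit 0 = 1)
bits b7..b0 = 10000001 = 129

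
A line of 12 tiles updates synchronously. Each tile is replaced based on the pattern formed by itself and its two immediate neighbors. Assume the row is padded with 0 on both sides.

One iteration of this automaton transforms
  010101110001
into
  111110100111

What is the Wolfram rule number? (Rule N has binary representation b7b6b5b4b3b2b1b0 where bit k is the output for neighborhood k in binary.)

position 6: 111 → 1  (bit 7 = 1)
position 7: 110 → 0  (bit 6 = 0)
position 2: 101 → 1  (bit 5 = 1)
position 8: 100 → 0  (bit 4 = 0)
position 5: 011 → 0  (bit 3 = 0)
position 1: 010 → 1  (bit 2 = 1)
position 0: 001 → 1  (bit 1 = 1)
position 9: 000 → 1  (bit 0 = 1)
bits b7..b0 = 10100111 = 167

167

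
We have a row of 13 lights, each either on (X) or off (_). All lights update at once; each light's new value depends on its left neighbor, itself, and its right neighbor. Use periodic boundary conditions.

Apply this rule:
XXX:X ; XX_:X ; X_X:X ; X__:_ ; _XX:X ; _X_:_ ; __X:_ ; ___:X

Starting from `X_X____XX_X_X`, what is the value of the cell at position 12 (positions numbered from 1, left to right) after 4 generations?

XX__XX_XXX_XX
XX__XXXXXXXXX
XX__XXXXXXXXX  (fixed point — unchanged through generation 4)
position 12 holds X

X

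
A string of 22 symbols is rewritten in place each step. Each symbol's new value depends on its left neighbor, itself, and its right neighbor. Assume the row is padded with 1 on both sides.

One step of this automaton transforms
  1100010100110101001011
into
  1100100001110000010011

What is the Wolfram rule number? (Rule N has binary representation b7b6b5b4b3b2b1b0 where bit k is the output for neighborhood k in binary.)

202

position 0: 111 → 1  (bit 7 = 1)
position 1: 110 → 1  (bit 6 = 1)
position 6: 101 → 0  (bit 5 = 0)
position 2: 100 → 0  (bit 4 = 0)
position 10: 011 → 1  (bit 3 = 1)
position 5: 010 → 0  (bit 2 = 0)
position 4: 001 → 1  (bit 1 = 1)
position 3: 000 → 0  (bit 0 = 0)
bits b7..b0 = 11001010 = 202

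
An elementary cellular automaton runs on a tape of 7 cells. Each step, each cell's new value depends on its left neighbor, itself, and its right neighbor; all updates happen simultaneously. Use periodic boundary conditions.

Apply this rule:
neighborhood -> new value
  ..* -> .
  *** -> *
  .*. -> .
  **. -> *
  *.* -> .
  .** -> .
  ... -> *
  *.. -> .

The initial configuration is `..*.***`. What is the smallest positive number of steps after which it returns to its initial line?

14

step 1: .....**
step 2: .***..*
step 3: ..**...
step 4: *..*.**
step 5: *.....*
step 6: *.***..
step 7: ...**..
step 8: **..*.*
step 9: **.....
step 10: .*.***.
step 11: ....**.
step 12: ***..*.
step 13: .**....
step 14: ..*.***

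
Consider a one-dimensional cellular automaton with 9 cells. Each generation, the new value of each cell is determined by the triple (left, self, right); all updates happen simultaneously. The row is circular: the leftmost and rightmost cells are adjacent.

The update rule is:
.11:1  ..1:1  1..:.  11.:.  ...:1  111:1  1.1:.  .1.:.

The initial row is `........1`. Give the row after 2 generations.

1111111..

.1111111.
1111111..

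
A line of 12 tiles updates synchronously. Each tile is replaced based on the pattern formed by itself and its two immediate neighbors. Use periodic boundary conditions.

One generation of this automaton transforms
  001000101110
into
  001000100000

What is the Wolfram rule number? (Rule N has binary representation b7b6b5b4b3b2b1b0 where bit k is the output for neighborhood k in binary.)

4

position 9: 111 → 0  (bit 7 = 0)
position 10: 110 → 0  (bit 6 = 0)
position 7: 101 → 0  (bit 5 = 0)
position 3: 100 → 0  (bit 4 = 0)
position 8: 011 → 0  (bit 3 = 0)
position 2: 010 → 1  (bit 2 = 1)
position 1: 001 → 0  (bit 1 = 0)
position 0: 000 → 0  (bit 0 = 0)
bits b7..b0 = 00000100 = 4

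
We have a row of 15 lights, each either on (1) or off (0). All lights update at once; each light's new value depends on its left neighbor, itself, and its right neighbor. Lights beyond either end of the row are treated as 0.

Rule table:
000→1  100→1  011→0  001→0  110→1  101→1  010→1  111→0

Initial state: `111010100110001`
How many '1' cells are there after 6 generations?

6

generation 1: 001111110011101
generation 2: 100000011000111
generation 3: 111111001110001
generation 4: 000001100011101
generation 5: 111100111000111
generation 6: 000110001110001
count of 1: 6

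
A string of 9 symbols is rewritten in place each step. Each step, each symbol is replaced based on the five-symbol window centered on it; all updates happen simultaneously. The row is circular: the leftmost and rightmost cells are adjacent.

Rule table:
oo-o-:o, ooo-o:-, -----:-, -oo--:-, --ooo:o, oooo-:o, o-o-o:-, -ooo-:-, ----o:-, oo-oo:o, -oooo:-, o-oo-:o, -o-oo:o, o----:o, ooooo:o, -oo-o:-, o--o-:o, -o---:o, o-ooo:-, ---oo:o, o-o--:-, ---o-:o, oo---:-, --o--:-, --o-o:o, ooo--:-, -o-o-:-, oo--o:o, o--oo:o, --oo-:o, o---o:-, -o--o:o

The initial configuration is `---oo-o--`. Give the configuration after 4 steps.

o-oooo-o-

step 1: --oo-o-oo
step 2: ooo-o-oo-
step 3: ---o-oo-o
step 4: o-oooo-o-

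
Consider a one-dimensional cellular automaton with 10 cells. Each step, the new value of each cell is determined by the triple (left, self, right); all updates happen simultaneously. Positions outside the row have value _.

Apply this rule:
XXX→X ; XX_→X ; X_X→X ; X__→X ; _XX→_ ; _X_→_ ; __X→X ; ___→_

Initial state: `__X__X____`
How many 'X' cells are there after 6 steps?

_X_XX_X___
X_X_XX_X__
_X_X_XX_X_
X_X_X_XX_X
_X_X_X_XX_
X_X_X_X_XX
count of X: 6

6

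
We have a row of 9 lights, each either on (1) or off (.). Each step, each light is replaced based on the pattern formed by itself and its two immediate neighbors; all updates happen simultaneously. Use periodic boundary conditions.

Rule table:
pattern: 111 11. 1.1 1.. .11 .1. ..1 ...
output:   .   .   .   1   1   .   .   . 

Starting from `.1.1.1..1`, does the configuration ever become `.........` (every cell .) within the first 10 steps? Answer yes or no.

step 1: ......1..
step 2: .......1.
step 3: ........1
step 4: 1........
step 5: .1.......
step 6: ..1......
step 7: ...1.....
step 8: ....1....
step 9: .....1...
step 10: ......1..
step 10 is ......1.., still not uniform .

no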